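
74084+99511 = 173595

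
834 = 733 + 101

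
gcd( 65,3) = 1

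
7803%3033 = 1737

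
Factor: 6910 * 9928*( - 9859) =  - 676351850320 = - 2^4 * 5^1*17^1 * 73^1 *691^1 * 9859^1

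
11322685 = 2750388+8572297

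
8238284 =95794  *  86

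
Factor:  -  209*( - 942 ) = 2^1 * 3^1*11^1 * 19^1*157^1 = 196878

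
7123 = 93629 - 86506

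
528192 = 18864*28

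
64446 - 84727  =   -20281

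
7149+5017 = 12166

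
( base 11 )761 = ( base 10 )914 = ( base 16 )392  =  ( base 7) 2444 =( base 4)32102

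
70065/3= 23355 =23355.00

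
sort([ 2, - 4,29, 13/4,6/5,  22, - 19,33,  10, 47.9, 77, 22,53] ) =[ - 19, - 4,  6/5,2,13/4 , 10,22,22,29,33,47.9, 53,77] 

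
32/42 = 16/21 = 0.76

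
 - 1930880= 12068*( - 160) 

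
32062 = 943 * 34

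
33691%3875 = 2691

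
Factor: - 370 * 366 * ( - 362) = 49022040 = 2^3 * 3^1 * 5^1*37^1 *61^1*181^1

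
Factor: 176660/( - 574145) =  - 4/13 = - 2^2*13^( - 1 ) 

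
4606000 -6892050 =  - 2286050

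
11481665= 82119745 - 70638080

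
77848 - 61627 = 16221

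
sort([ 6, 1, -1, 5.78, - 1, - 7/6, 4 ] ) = [ - 7/6, - 1,  -  1,1 , 4,5.78, 6 ] 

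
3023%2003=1020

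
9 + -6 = 3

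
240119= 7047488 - 6807369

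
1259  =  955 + 304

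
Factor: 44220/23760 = 67/36  =  2^( - 2) * 3^( - 2)*67^1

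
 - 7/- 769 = 7/769=0.01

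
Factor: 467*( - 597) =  - 3^1*199^1*467^1=-  278799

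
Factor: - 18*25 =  - 450 = -2^1* 3^2*5^2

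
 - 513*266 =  - 136458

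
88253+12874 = 101127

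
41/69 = 41/69 = 0.59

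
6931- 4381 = 2550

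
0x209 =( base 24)lh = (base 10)521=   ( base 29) HS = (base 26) K1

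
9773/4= 2443 + 1/4  =  2443.25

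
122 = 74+48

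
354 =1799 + -1445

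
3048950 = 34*89675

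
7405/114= 7405/114= 64.96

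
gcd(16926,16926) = 16926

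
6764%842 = 28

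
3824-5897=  - 2073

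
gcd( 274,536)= 2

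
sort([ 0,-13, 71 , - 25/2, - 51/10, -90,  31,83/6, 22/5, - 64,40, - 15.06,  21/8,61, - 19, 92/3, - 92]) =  [ - 92,-90, - 64,  -  19 ,- 15.06, - 13, - 25/2,  -  51/10, 0,21/8, 22/5, 83/6,92/3,31, 40, 61 , 71] 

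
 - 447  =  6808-7255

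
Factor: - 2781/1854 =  -2^(-1) *3^1 = -3/2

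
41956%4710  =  4276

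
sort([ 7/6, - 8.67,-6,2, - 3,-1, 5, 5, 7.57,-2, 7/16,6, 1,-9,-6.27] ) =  [-9, - 8.67, - 6.27, - 6, - 3, - 2, - 1, 7/16, 1, 7/6,2,5,5,  6,7.57]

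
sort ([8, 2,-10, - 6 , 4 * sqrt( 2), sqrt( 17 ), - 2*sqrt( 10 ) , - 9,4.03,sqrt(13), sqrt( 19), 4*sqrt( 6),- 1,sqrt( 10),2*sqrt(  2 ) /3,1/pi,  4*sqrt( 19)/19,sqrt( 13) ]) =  [ - 10,  -  9, - 2*  sqrt(10), - 6, - 1,1/pi , 4*sqrt( 19)/19, 2*sqrt( 2 )/3,2, sqrt(10 ), sqrt( 13 ),sqrt (13 )  ,  4.03,sqrt(17),sqrt(19), 4*sqrt( 2),8,4*sqrt( 6) ] 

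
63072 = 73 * 864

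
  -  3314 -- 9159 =5845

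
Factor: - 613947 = -3^1*19^1*10771^1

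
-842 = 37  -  879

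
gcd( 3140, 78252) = 4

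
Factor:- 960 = - 2^6*3^1*5^1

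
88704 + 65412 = 154116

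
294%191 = 103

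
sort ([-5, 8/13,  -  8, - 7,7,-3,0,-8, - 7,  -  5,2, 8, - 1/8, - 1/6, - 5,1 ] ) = [ - 8 ,- 8,-7,  -  7,  -  5  , - 5,-5 ,  -  3, - 1/6,  -  1/8,0, 8/13 , 1,2,7,8] 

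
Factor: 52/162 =2^1*3^( - 4 )*13^1  =  26/81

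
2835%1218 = 399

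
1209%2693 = 1209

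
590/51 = 11 + 29/51=11.57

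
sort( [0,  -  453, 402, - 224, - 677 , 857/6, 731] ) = [ - 677, - 453,-224,0,857/6,  402, 731 ] 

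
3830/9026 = 1915/4513 = 0.42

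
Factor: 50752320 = 2^6*3^1* 5^1 *29^1*1823^1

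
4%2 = 0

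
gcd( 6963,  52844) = 11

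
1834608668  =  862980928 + 971627740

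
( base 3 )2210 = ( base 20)3f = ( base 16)4b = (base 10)75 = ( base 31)2D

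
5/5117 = 5/5117=0.00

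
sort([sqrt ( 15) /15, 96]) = [ sqrt( 15) /15, 96]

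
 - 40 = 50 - 90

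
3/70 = 3/70 = 0.04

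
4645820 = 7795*596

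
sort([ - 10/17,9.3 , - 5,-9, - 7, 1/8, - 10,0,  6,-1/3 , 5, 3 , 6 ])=[ - 10,-9, - 7 ,-5,  -  10/17, - 1/3,  0 , 1/8, 3  ,  5,  6,6, 9.3 ]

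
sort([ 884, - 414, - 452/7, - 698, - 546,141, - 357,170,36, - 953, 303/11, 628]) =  [ - 953  , - 698, - 546, - 414, - 357, - 452/7, 303/11 , 36, 141,170,628 , 884]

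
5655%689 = 143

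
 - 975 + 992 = 17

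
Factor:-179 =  - 179^1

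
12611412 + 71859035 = 84470447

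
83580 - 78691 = 4889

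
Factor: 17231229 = 3^2*1914581^1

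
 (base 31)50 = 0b10011011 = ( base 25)65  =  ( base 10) 155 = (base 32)4r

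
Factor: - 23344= -2^4*1459^1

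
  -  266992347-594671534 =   -  861663881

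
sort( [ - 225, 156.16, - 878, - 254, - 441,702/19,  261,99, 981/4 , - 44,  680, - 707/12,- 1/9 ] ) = [ - 878,  -  441, - 254, - 225, - 707/12, - 44  , - 1/9,702/19,99, 156.16,981/4 , 261,  680 ] 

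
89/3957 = 89/3957 = 0.02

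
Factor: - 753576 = -2^3 *3^1*17^1*1847^1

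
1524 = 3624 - 2100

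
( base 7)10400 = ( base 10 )2597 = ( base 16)a25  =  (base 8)5045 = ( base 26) 3LN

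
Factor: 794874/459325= 822/475 = 2^1*3^1 *5^(-2 )*19^( - 1 )*137^1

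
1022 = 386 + 636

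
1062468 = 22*48294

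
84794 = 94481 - 9687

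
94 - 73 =21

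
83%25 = 8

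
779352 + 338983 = 1118335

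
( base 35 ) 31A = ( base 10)3720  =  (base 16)E88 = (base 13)1902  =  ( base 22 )7f2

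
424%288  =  136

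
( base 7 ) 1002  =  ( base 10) 345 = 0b101011001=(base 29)BQ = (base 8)531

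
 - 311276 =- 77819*4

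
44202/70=631 + 16/35 = 631.46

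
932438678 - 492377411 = 440061267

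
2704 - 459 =2245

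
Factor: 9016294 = 2^1*7^2*92003^1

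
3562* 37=131794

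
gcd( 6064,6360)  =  8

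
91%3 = 1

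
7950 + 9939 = 17889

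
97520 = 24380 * 4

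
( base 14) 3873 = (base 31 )A9C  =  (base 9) 14521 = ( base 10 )9901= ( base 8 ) 23255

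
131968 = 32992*4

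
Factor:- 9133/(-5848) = 2^(-3) * 17^ ( - 1)*43^( - 1 )*9133^1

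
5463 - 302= 5161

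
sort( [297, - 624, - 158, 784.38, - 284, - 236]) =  [ -624,- 284, - 236,-158, 297, 784.38 ] 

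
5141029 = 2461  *2089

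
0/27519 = 0 = 0.00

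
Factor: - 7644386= - 2^1 * 199^1*19207^1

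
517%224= 69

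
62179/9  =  6908+7/9 = 6908.78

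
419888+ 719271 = 1139159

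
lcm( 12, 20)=60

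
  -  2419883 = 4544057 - 6963940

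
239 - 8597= - 8358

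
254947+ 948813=1203760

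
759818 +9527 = 769345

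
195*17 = 3315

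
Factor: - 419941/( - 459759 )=3^(-1)*331^(  -  1)*907^1  =  907/993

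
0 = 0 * 8053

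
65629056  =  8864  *7404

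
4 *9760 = 39040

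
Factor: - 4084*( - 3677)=15016868 = 2^2*1021^1*3677^1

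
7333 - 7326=7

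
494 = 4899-4405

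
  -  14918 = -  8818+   -  6100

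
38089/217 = 175 + 114/217 = 175.53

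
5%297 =5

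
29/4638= 29/4638 = 0.01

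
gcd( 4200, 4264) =8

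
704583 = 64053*11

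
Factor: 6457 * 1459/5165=9420763/5165 = 5^( - 1)*11^1 * 587^1*1033^( -1)*1459^1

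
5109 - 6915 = -1806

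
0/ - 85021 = 0/1 = -  0.00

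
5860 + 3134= 8994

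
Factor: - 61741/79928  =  - 2^( - 3)  *  29^1*97^( - 1)* 103^( - 1)*2129^1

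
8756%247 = 111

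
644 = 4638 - 3994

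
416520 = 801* 520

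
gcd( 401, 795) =1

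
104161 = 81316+22845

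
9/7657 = 9/7657=0.00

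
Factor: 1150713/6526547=3^3*17^1*23^1*109^1*6526547^(-1) 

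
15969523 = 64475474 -48505951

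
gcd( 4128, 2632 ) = 8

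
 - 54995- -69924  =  14929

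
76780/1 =76780 = 76780.00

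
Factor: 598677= 3^1*199559^1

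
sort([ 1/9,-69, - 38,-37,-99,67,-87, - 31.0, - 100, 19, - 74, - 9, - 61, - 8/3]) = [ - 100, -99, - 87 , - 74, - 69, - 61, - 38 , - 37, - 31.0,-9, - 8/3, 1/9,19,67] 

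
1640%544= 8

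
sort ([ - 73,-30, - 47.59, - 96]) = [ - 96, - 73 , - 47.59 ,-30 ]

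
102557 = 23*4459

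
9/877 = 9/877 =0.01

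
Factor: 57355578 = 2^1*3^2 * 7^2* 65029^1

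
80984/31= 2612 + 12/31 = 2612.39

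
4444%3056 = 1388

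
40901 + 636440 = 677341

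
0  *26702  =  0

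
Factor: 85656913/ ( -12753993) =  - 2089193/311073 = - 3^( - 1)*7^ ( - 1) * 83^1 * 14813^( - 1) * 25171^1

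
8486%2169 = 1979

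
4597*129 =593013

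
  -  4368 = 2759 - 7127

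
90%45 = 0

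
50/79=50/79 = 0.63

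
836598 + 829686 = 1666284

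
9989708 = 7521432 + 2468276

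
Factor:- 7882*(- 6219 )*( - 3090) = -151466108220 = -2^2 * 3^3*5^1*7^1*103^1*563^1*691^1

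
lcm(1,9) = 9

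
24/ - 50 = -1 + 13/25= -0.48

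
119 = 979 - 860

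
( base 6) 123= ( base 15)36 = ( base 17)30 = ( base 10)51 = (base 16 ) 33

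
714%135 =39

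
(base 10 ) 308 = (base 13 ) 1A9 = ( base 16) 134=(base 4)10310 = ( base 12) 218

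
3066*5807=17804262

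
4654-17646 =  -12992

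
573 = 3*191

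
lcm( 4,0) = 0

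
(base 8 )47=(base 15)29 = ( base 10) 39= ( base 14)2B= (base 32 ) 17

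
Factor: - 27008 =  - 2^7 * 211^1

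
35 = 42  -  7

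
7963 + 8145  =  16108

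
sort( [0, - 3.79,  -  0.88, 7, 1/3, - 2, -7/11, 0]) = [ - 3.79, - 2  , -0.88,  -  7/11,0,0,1/3,7]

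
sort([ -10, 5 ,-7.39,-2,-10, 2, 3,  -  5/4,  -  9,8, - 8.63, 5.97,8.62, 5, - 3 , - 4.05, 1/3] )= [-10,-10,-9, - 8.63,- 7.39, - 4.05,-3, - 2, - 5/4, 1/3,  2 , 3,5 , 5,5.97, 8, 8.62]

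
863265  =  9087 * 95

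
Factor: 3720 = 2^3 * 3^1*5^1 * 31^1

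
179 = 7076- 6897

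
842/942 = 421/471 = 0.89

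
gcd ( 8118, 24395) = 41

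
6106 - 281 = 5825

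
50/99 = 50/99=0.51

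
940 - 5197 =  - 4257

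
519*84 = 43596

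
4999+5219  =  10218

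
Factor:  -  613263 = -3^1*7^1*19^1*29^1*53^1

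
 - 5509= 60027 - 65536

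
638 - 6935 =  -6297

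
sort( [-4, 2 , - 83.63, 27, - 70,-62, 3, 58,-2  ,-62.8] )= [ - 83.63,-70,-62.8,-62,-4,-2, 2,3,27, 58 ] 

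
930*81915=76180950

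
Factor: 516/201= 172/67 = 2^2*43^1 * 67^(-1)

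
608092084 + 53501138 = 661593222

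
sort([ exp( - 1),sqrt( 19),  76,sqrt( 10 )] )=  [ exp ( -1), sqrt( 10),sqrt (19 ), 76]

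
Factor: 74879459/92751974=2^( - 1 )*7^(  -  1)*179^1*418321^1*6625141^( - 1)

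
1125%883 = 242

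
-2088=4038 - 6126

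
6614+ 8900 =15514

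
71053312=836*84992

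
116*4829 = 560164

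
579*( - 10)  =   - 5790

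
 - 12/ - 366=2/61 = 0.03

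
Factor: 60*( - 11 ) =- 660 = - 2^2*3^1*5^1*11^1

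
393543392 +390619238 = 784162630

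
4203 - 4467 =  - 264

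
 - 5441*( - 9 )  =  48969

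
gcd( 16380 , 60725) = 35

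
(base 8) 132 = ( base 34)2m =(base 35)2K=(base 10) 90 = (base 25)3f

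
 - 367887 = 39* (-9433)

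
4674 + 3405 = 8079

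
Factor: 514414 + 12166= 2^2*5^1*113^1*233^1  =  526580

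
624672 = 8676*72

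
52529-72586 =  - 20057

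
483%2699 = 483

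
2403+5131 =7534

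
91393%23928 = 19609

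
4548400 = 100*45484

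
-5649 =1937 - 7586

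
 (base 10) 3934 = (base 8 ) 7536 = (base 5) 111214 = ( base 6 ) 30114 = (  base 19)ah1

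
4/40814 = 2/20407 = 0.00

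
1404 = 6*234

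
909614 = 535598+374016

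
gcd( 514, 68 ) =2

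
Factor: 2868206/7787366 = 1434103/3893683 = 11^1*17^1*7669^1*3893683^( - 1) 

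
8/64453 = 8/64453 = 0.00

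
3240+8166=11406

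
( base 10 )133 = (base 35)3S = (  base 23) 5I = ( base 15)8d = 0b10000101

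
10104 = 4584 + 5520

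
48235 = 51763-3528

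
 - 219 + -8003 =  - 8222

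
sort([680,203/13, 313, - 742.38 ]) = [ - 742.38,203/13,313,680 ] 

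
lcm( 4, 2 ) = 4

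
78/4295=78/4295 = 0.02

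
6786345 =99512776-92726431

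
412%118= 58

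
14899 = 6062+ 8837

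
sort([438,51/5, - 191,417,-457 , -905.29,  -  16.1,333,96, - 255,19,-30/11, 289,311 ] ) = [ - 905.29, - 457, - 255, - 191, - 16.1, -30/11,51/5,19,96,289,311,333,417,438] 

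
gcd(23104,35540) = 4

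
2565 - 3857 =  - 1292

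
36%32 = 4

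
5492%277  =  229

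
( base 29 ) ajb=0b10001100001100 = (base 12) 5238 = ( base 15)29d2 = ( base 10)8972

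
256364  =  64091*4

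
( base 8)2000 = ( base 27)1AP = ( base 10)1024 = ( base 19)2fh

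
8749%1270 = 1129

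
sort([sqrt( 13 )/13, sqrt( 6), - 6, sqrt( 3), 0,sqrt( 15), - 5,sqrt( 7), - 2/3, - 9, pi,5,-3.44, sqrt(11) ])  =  [ - 9, - 6, - 5, - 3.44, - 2/3,0,sqrt( 13 )/13, sqrt(3), sqrt(6),sqrt( 7),pi, sqrt( 11), sqrt(15 ), 5 ] 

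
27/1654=27/1654 = 0.02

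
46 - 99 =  - 53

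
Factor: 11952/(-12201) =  - 48/49 = -2^4*3^1*7^(  -  2)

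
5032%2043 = 946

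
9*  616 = 5544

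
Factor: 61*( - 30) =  - 2^1*3^1*5^1*61^1 =-1830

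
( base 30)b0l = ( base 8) 23301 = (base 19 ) 1893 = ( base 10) 9921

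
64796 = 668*97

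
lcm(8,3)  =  24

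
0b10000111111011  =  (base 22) HL9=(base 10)8699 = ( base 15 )289E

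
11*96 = 1056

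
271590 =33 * 8230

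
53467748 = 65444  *817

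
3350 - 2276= 1074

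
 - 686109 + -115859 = -801968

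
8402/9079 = 8402/9079 = 0.93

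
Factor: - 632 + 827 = 195= 3^1 * 5^1 * 13^1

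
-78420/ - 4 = 19605/1 = 19605.00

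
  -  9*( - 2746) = 24714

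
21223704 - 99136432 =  - 77912728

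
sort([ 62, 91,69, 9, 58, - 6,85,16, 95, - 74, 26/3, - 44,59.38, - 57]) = [-74,-57,-44,-6,26/3,9,16,58, 59.38, 62, 69,85, 91, 95]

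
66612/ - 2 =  - 33306+0/1 = -  33306.00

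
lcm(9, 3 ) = 9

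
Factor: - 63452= - 2^2*29^1*547^1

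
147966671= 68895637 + 79071034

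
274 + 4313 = 4587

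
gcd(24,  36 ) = 12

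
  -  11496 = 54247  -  65743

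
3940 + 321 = 4261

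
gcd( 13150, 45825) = 25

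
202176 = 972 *208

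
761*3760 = 2861360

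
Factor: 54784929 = 3^1*89^1*205187^1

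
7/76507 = 7/76507 = 0.00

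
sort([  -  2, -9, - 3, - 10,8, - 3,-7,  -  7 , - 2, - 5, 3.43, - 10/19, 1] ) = [  -  10, - 9, - 7, - 7, - 5,  -  3, - 3, - 2, - 2, - 10/19,1,3.43,8] 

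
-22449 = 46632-69081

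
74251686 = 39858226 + 34393460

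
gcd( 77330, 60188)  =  2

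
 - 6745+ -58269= - 65014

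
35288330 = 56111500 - 20823170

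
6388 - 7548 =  - 1160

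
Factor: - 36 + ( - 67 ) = -103= - 103^1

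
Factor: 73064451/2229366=24354817/743122 = 2^( - 1) * 181^1 *239^1*563^1*371561^( - 1)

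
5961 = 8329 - 2368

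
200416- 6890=193526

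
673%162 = 25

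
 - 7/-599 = 7/599=0.01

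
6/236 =3/118 = 0.03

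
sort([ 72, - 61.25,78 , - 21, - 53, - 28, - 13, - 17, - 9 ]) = [ - 61.25,  -  53, - 28 , - 21,  -  17, - 13, - 9, 72,  78]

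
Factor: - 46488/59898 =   -  52/67 = - 2^2 * 13^1 * 67^ ( - 1) 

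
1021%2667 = 1021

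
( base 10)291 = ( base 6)1203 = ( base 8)443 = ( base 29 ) a1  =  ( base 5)2131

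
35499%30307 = 5192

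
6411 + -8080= - 1669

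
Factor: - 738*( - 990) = 730620 = 2^2*3^4 * 5^1*11^1 * 41^1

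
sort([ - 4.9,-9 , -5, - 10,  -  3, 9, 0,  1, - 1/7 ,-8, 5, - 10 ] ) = [ - 10, - 10, - 9,  -  8,-5, - 4.9,-3,-1/7,  0, 1,5 , 9]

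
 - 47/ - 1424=47/1424 = 0.03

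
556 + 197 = 753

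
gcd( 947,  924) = 1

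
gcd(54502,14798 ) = 14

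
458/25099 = 458/25099=0.02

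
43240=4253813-4210573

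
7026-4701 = 2325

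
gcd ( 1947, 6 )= 3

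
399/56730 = 133/18910  =  0.01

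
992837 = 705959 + 286878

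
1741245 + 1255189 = 2996434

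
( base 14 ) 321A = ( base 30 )9i8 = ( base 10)8648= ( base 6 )104012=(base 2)10000111001000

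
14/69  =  14/69=0.20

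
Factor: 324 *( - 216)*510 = -2^6*3^8*5^1*17^1 = - 35691840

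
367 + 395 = 762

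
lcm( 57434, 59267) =5571098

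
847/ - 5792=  - 1+4945/5792  =  - 0.15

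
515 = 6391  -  5876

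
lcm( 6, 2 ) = 6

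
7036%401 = 219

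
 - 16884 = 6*( - 2814 )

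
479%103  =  67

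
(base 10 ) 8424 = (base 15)2769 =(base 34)79q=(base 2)10000011101000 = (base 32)878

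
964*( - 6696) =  - 6454944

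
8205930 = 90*91177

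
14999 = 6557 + 8442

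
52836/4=13209 = 13209.00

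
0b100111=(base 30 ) 19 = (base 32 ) 17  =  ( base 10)39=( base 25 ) 1E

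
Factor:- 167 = -167^1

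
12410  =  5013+7397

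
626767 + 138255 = 765022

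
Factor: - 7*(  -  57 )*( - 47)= -3^1*7^1*19^1*47^1 = - 18753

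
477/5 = 95 + 2/5 = 95.40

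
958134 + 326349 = 1284483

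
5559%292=11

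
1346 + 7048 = 8394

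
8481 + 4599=13080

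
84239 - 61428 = 22811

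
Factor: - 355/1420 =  - 2^(-2 )=-1/4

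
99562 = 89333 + 10229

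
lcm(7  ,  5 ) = 35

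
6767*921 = 6232407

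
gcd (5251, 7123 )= 1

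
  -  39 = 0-39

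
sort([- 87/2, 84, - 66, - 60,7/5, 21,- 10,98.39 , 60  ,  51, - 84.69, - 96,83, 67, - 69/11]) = [ - 96, - 84.69 , - 66, - 60,  -  87/2, - 10, - 69/11,7/5,21  ,  51,60, 67 , 83,84,98.39 ]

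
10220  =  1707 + 8513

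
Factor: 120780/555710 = 198/911 = 2^1*3^2*11^1*911^( - 1)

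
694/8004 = 347/4002 = 0.09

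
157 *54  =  8478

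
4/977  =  4/977 = 0.00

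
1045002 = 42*24881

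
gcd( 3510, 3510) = 3510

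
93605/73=93605/73 = 1282.26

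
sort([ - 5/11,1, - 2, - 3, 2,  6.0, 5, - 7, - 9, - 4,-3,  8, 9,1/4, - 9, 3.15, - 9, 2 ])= [ - 9 , -9, - 9, - 7, - 4, - 3, - 3,  -  2, - 5/11, 1/4,1, 2, 2,3.15,  5, 6.0, 8, 9]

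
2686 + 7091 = 9777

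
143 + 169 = 312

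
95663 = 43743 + 51920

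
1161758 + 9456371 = 10618129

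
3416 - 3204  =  212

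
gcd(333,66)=3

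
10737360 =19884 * 540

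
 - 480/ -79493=480/79493= 0.01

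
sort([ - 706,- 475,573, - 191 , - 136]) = [  -  706, - 475, - 191, - 136, 573] 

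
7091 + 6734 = 13825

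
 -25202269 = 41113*(  -  613 )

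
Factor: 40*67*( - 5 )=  - 13400 = - 2^3*5^2*67^1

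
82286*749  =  61632214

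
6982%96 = 70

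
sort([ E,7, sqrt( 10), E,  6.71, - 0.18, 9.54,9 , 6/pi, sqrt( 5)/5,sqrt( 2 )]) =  [ - 0.18, sqrt(5 )/5, sqrt ( 2), 6/pi, E, E, sqrt( 10), 6.71,  7, 9, 9.54 ] 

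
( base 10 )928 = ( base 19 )2ag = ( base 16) 3a0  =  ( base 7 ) 2464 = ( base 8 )1640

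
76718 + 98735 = 175453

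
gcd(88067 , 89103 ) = 7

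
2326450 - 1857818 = 468632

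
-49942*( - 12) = 599304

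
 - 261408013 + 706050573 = 444642560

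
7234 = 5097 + 2137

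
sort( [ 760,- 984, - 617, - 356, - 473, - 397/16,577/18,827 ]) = [ - 984,- 617 , - 473, -356,-397/16, 577/18, 760,827] 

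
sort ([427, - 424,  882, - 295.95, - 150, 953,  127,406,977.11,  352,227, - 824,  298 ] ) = [-824, - 424 , - 295.95, - 150,127,227,298,352 , 406,427, 882, 953, 977.11 ]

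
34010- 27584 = 6426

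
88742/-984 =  - 91  +  401/492 = - 90.18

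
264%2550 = 264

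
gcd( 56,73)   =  1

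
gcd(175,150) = 25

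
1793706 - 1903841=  - 110135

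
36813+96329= 133142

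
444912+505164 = 950076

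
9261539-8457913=803626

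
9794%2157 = 1166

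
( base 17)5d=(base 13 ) 77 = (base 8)142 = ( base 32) 32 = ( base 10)98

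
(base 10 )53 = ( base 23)27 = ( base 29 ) 1o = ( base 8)65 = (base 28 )1P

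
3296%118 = 110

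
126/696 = 21/116=0.18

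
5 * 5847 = 29235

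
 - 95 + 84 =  - 11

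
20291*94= 1907354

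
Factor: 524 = 2^2*131^1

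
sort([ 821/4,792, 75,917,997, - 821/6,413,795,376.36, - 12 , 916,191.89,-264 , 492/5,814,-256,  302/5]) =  [-264, - 256,-821/6 , - 12,302/5,75,492/5,191.89,  821/4,376.36, 413, 792,  795,814,916, 917, 997]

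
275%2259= 275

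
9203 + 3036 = 12239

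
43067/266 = 43067/266  =  161.91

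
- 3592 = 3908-7500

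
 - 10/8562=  - 1 + 4276/4281 = - 0.00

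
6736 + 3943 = 10679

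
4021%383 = 191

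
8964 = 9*996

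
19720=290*68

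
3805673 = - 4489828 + 8295501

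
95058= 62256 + 32802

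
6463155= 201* 32155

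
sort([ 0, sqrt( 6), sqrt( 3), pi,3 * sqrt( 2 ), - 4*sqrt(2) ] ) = [ - 4*sqrt( 2 ),0, sqrt( 3), sqrt( 6), pi, 3*sqrt( 2 ) ] 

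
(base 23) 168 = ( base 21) 1B3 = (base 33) kf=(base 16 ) 2a3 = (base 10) 675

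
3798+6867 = 10665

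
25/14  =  1 + 11/14 = 1.79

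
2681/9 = 2681/9 =297.89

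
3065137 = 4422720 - 1357583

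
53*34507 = 1828871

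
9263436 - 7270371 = 1993065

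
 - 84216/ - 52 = 21054/13=1619.54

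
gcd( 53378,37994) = 2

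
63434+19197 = 82631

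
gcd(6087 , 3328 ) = 1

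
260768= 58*4496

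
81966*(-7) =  - 573762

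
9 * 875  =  7875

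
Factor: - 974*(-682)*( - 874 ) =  - 580570232  =  - 2^3*11^1*19^1*23^1*31^1 *487^1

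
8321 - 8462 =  - 141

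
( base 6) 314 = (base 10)118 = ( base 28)46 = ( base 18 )6A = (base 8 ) 166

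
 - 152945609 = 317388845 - 470334454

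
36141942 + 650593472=686735414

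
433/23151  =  433/23151 = 0.02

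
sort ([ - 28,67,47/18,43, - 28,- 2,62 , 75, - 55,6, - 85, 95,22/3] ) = [ - 85 , -55,-28, - 28, - 2, 47/18, 6,22/3, 43,62,67, 75,95] 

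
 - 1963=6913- 8876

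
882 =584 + 298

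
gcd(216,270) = 54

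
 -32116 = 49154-81270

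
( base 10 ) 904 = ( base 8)1610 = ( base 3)1020111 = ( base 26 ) 18K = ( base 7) 2431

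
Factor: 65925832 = 2^3*7^1*1177247^1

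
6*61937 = 371622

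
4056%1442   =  1172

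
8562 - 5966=2596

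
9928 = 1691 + 8237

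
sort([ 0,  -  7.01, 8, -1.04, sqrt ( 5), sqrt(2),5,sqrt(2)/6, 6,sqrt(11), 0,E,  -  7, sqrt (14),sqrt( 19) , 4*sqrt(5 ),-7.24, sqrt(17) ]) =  [ - 7.24,- 7.01,-7,  -  1.04,0, 0, sqrt(2) /6, sqrt( 2),sqrt (5 ),  E,sqrt(11),  sqrt(14), sqrt(17),sqrt(19), 5, 6, 8, 4*sqrt(5)]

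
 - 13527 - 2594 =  - 16121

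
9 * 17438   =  156942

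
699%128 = 59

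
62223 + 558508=620731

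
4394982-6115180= - 1720198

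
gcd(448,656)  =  16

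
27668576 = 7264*3809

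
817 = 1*817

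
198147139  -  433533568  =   - 235386429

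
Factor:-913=  -  11^1*83^1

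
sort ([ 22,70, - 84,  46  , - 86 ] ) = [ - 86, - 84,22, 46,70 ] 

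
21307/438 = 21307/438 = 48.65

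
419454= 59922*7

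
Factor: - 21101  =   - 21101^1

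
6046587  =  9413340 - 3366753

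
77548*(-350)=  - 27141800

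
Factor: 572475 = 3^1*5^2*17^1 * 449^1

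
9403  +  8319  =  17722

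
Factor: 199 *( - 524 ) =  -104276= - 2^2 *131^1*199^1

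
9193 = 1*9193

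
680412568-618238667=62173901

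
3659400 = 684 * 5350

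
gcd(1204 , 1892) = 172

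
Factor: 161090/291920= 181/328 = 2^(-3)*41^( - 1 )*181^1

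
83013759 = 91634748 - 8620989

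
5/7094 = 5/7094 = 0.00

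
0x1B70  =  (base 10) 7024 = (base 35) 5PO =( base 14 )27ba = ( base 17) 1753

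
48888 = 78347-29459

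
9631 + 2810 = 12441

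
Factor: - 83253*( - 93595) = 3^1*5^1*18719^1 * 27751^1 = 7792064535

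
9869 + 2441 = 12310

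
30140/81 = 372 + 8/81 = 372.10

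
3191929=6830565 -3638636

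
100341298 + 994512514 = 1094853812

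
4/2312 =1/578 =0.00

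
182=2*91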